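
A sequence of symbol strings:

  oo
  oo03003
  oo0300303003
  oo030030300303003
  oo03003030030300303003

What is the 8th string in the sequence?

Each term is the previous one with 03003 appended.
From oo03003030030300303003, 3 further steps: oo03003030030300303003 → oo0300303003030030300303003 → oo030030300303003030030300303003 → (answer).

oo03003030030300303003030030300303003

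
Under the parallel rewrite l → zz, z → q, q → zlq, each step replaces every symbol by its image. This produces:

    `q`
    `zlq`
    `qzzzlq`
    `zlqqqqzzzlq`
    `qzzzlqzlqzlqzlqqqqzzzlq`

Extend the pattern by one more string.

zlqqqqzzzlqqzzzlqqzzzlqqzzzlqzlqzlqzlqqqqzzzlq

φ(qzzzlqzlqzlqzlqqqqzzzlq) expands symbol-by-symbol to zlq q q q zz zlq q zz zlq q zz zlq q zz zlq zlq zlq zlq q q q zz zlq; joining the 23 pieces gives the next term.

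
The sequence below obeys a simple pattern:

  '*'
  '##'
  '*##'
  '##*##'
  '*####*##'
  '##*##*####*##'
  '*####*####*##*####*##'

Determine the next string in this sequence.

##*##*####*##*####*####*##*####*##

Each term (from the third on) is the two preceding terms concatenated in order: term 3 = *·## = *##.
The next term joins ##*##*####*## and *####*####*##*####*##.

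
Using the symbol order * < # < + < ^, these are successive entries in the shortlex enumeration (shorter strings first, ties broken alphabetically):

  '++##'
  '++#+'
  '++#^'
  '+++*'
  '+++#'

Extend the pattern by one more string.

++++

The successor of +++# increments the rightmost position that isn't already ^ and resets every position after it to *.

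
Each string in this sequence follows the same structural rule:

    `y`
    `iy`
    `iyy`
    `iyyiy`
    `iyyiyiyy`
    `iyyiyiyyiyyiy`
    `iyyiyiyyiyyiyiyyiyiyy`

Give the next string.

This is a Fibonacci-style word recurrence s(k) = s(k−1)·s(k−2): e.g. iy·y = iyy.
Continuing: iyyiyiyyiyyiyiyyiyiyy · iyyiyiyyiyyiy gives term 8.

iyyiyiyyiyyiyiyyiyiyyiyyiyiyyiyyiy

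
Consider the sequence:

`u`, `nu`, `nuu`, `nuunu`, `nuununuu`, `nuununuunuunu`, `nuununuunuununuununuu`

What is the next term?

Each term (from the third on) is the previous term followed by the one before it: term 3 = nu·u = nuu.
Continuing: nuununuunuununuununuu · nuununuunuunu gives term 8.

nuununuunuununuununuunuununuunuunu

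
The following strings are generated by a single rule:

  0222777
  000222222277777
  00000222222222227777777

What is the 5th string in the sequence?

000000000222222222222222222277777777777

Term n consists of 2n-1 0's, followed by 4n-1 2's, followed by 2n+1 7's (n = 1, 2, …).
Setting n = 5 gives 9, 19, 11 characters in each block.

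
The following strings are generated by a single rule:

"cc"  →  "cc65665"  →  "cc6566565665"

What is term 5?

The strings grow by a fixed suffix 65665 each time.
From cc6566565665, 2 further steps: cc6566565665 → cc656656566565665 → (answer).

cc65665656656566565665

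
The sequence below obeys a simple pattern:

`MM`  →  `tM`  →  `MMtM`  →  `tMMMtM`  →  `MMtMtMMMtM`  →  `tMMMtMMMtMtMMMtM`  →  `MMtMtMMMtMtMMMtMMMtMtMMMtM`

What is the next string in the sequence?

tMMMtMMMtMtMMMtMMMtMtMMMtMtMMMtMMMtMtMMMtM

Each term (from the third on) is the two preceding terms concatenated in order: term 3 = MM·tM = MMtM.
The next term joins tMMMtMMMtMtMMMtM and MMtMtMMMtMtMMMtMMMtMtMMMtM.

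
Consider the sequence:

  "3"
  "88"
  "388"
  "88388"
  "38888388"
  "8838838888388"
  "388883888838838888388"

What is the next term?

8838838888388388883888838838888388

This is a Fibonacci-style word recurrence s(k) = s(k−2)·s(k−1): e.g. 3·88 = 388.
So term 8 is 8838838888388·388883888838838888388.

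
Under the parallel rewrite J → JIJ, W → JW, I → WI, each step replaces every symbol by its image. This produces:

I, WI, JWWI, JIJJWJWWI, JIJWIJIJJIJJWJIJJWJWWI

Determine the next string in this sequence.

Replace each of the 22 characters of JIJWIJIJJIJJWJIJJWJWWI in place — JIJ WI JIJ JW WI JIJ WI JIJ JIJ WI JIJ JIJ JW JIJ WI JIJ JIJ JW JIJ JW JW WI — and concatenate.

JIJWIJIJJWWIJIJWIJIJJIJWIJIJJIJJWJIJWIJIJJIJJWJIJJWJWWI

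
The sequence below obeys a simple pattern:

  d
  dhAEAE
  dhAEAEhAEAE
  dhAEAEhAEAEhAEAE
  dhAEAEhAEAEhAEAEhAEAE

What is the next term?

The strings grow by a fixed suffix hAEAE each time.
One more step from dhAEAEhAEAEhAEAEhAEAE gives the answer.

dhAEAEhAEAEhAEAEhAEAEhAEAE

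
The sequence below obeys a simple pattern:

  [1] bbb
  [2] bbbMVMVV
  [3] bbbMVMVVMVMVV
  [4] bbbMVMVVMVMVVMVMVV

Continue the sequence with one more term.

Each term is the previous one with MVMVV appended.
One more step from bbbMVMVVMVMVVMVMVV gives the answer.

bbbMVMVVMVMVVMVMVVMVMVV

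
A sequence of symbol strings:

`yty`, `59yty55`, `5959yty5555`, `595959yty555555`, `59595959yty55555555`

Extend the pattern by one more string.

Each term wraps the previous one in 59 on the left and 55 on the right.
So the next term is 59·59595959yty55555555·55.

5959595959yty5555555555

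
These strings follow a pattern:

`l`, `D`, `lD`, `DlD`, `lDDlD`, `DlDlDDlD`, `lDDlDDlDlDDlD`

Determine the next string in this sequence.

DlDlDDlDlDDlDDlDlDDlD

From term 3 onward, concatenate the second-to-last term with the last: l·D = lD, D·lD = DlD, …
The next term joins DlDlDDlD and lDDlDDlDlDDlD.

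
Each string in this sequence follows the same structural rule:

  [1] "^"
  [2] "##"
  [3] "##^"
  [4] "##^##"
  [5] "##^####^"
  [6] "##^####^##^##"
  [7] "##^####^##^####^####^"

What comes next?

##^####^##^####^####^##^####^##^##

This is a Fibonacci-style word recurrence s(k) = s(k−1)·s(k−2): e.g. ##·^ = ##^.
The next term joins ##^####^##^####^####^ and ##^####^##^##.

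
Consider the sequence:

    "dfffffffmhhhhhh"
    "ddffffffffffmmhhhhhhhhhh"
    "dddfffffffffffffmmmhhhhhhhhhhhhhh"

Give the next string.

Reading off run lengths: d runs 1, 2, 3; f runs 7, 10, 13; m runs 1, 2, 3; h runs 6, 10, 14 — each is linear in n, where the shown terms are n = 2, 3, 4.
For the next term, n = 5, so the run lengths are 4, 16, 4, 18.

ddddffffffffffffffffmmmmhhhhhhhhhhhhhhhhhh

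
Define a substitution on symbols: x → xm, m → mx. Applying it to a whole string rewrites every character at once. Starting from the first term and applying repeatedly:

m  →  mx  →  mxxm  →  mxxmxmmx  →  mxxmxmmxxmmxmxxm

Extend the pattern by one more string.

mxxmxmmxxmmxmxxmxmmxmxxmmxxmxmmx

Replace each of the 16 characters of mxxmxmmxxmmxmxxm in place — mx xm xm mx xm mx mx xm xm mx mx xm mx xm xm mx — and concatenate.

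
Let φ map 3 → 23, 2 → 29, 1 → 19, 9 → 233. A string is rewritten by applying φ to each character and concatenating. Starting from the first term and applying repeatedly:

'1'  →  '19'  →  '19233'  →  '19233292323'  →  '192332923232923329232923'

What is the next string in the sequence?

Applying the rule to each of the 24 symbols of 192332923232923329232923 gives the pieces 19 233 29 23 23 29 233 29 23 29 23 29 233 29 23 23 29 233 29 23 29 233 29 23, which concatenate to the answer.

19233292323292332923292329233292323292332923292332923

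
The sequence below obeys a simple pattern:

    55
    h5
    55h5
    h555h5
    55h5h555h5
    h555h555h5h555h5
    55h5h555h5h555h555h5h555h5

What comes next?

h555h555h5h555h555h5h555h5h555h555h5h555h5

This is a Fibonacci-style word recurrence s(k) = s(k−2)·s(k−1): e.g. 55·h5 = 55h5.
The next term joins h555h555h5h555h5 and 55h5h555h5h555h555h5h555h5.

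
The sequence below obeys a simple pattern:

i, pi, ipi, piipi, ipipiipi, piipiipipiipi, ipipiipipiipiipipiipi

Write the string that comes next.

piipiipipiipiipipiipipiipiipipiipi

Each term (from the third on) is the two preceding terms concatenated in order: term 3 = i·pi = ipi.
Continuing: piipiipipiipi · ipipiipipiipiipipiipi gives term 8.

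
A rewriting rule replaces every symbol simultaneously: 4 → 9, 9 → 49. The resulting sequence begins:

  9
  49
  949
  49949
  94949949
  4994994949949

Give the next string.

949499494994994949949

Applying the rule to each of the 13 symbols of 4994994949949 gives the pieces 9 49 49 9 49 49 9 49 9 49 49 9 49, which concatenate to the answer.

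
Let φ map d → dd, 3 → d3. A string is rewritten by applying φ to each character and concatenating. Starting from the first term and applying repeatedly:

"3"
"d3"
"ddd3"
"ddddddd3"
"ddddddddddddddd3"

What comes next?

Applying the rule to each of the 16 symbols of ddddddddddddddd3 gives the pieces dd dd dd dd dd dd dd dd dd dd dd dd dd dd dd d3, which concatenate to the answer.

ddddddddddddddddddddddddddddddd3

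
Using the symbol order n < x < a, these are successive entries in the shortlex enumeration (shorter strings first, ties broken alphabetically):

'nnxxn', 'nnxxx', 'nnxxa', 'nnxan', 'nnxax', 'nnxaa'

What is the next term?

nnann

The successor of nnxaa increments the rightmost position that isn't already a and resets every position after it to n.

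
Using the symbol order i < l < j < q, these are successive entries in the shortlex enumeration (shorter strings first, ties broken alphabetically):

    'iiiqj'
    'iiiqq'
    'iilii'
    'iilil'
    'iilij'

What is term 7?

Stepping forward 2 times from iilij: iilij → iiliq, then the target.

iilli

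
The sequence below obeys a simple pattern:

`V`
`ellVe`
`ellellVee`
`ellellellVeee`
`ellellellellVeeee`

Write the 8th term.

ellellellellellellellVeeeeeee

Every step adds ell to the front and e to the end of the previous string.
From ellellellellVeeee, 3 further steps: ellellellellVeeee → ellellellellellVeeeee → ellellellellellellVeeeeee → (answer).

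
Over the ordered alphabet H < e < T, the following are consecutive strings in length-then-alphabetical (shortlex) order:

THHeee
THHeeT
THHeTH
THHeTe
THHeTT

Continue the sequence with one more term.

The successor of THHeTT increments the rightmost position that isn't already T and resets every position after it to H.

THHTHH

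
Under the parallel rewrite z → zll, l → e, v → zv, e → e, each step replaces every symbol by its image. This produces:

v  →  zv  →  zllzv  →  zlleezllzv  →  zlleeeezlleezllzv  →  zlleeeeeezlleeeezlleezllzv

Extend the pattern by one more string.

Applying the rule to each of the 26 symbols of zlleeeeeezlleeeezlleezllzv gives the pieces zll e e e e e e e e zll e e e e e e zll e e e e zll e e zll zv, which concatenate to the answer.

zlleeeeeeeezlleeeeeezlleeeezlleezllzv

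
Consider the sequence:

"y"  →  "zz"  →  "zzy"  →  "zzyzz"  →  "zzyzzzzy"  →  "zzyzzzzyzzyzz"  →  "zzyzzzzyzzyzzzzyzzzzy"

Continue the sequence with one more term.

zzyzzzzyzzyzzzzyzzzzyzzyzzzzyzzyzz

From term 3 onward, concatenate the last term with the second-to-last: zz·y = zzy, zzy·zz = zzyzz, …
Continuing: zzyzzzzyzzyzzzzyzzzzy · zzyzzzzyzzyzz gives term 8.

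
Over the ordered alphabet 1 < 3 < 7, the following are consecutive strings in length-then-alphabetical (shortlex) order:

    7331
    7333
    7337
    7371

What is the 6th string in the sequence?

7377

Continuing the enumeration 2 steps past 7371: 7371 → 7373 → (answer).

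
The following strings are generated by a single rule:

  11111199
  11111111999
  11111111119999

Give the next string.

11111111111199999

Reading off run lengths: 1 runs 6, 8, 10; 9 runs 2, 3, 4 — each is linear in n, where the shown terms are n = 3, 4, 5.
Setting n = 6 gives 12, 5 characters in each block.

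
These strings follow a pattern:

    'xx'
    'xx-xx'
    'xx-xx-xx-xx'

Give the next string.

s(k+1) = s(k)·-·s(k) — each term doubles the last with '-' between the halves.
So the next term is two copies of xx-xx-xx-xx with '-' between the halves.

xx-xx-xx-xx-xx-xx-xx-xx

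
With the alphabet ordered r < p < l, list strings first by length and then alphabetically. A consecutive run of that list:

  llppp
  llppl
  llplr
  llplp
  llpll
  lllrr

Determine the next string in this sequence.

Treat lllrr as a base-3 numeral over the given alphabet and add one, carrying through any trailing l's.

lllrp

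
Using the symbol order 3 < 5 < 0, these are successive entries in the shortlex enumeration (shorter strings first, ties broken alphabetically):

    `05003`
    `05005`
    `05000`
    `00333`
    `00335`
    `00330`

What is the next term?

Find the rightmost character of 00330 below 0, bump it to the next letter, and reset everything to its right to 3.

00353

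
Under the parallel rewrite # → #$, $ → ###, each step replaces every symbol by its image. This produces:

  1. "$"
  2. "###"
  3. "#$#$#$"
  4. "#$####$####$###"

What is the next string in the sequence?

#$####$#$#$#$####$#$#$#$####$#$#$

φ(#$####$####$###) expands symbol-by-symbol to #$ ### #$ #$ #$ #$ ### #$ #$ #$ #$ ### #$ #$ #$; joining the 15 pieces gives the next term.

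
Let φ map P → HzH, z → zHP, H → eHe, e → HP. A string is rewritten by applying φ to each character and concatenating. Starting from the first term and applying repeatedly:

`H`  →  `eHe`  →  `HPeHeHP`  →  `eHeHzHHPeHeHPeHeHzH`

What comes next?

Rewriting the 19 symbols of eHeHzHHPeHeHPeHeHzH one by one yields HP eHe HP eHe zHP eHe eHe HzH HP eHe HP eHe HzH HP eHe HP eHe zHP eHe; concatenated:

HPeHeHPeHezHPeHeeHeHzHHPeHeHPeHeHzHHPeHeHPeHezHPeHe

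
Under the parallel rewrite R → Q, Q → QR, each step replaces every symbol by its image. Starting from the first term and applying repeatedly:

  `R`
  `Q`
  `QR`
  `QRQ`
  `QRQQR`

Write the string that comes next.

QRQQRQRQ

Rewriting each symbol of QRQQR: Q→QR, R→Q, Q→QR, Q→QR, R→Q, which concatenates to QR Q QR QR Q.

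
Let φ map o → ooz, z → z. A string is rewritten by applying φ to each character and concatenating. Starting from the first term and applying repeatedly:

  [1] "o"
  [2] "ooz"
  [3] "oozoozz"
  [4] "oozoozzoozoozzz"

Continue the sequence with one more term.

Rewriting the 15 symbols of oozoozzoozoozzz one by one yields ooz ooz z ooz ooz z z ooz ooz z ooz ooz z z z; concatenated:

oozoozzoozoozzzoozoozzoozoozzzz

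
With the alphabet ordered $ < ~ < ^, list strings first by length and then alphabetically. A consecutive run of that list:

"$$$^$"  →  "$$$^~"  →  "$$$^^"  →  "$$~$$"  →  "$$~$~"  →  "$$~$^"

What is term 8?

$$~~~

Continuing the enumeration 2 steps past $$~$^: $$~$^ → $$~~$ → (answer).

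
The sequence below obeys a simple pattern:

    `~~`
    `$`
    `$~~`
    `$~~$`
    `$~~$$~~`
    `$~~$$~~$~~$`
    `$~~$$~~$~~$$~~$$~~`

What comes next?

$~~$$~~$~~$$~~$$~~$~~$$~~$~~$

From term 3 onward, concatenate the last term with the second-to-last: $·~~ = $~~, $~~·$ = $~~$, …
So term 8 is $~~$$~~$~~$$~~$$~~·$~~$$~~$~~$.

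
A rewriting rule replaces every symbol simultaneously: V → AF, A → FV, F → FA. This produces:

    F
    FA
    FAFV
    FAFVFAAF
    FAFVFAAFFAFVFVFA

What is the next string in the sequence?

φ(FAFVFAAFFAFVFVFA) expands symbol-by-symbol to FA FV FA AF FA FV FV FA FA FV FA AF FA AF FA FV; joining the 16 pieces gives the next term.

FAFVFAAFFAFVFVFAFAFVFAAFFAAFFAFV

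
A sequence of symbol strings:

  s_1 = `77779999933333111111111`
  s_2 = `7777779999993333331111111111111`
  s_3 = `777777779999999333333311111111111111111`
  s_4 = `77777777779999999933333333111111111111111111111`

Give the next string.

The n-th term is 2n 7's then n+3 9's then n+3 3's then 4n+1 1's, where the shown terms are n = 2, 3, 4, 5.
Setting n = 6 gives 12, 9, 9, 25 characters in each block.

7777777777779999999993333333331111111111111111111111111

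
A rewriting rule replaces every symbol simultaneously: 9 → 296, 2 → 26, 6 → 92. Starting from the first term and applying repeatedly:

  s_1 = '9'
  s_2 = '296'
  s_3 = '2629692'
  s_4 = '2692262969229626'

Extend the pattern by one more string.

Applying the rule to each of the 16 symbols of 2692262969229626 gives the pieces 26 92 296 26 26 92 26 296 92 296 26 26 296 92 26 92, which concatenate to the answer.

269229626269226296922962626296922692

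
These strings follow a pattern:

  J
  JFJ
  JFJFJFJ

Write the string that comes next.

s(k+1) = s(k)·F·s(k) — each term doubles the last with 'F' between the halves.
So the next term is two copies of JFJFJFJ with 'F' between the halves.

JFJFJFJFJFJFJFJ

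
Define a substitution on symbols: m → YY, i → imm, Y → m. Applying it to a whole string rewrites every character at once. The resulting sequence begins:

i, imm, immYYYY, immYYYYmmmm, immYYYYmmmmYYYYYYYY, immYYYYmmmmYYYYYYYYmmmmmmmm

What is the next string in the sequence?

immYYYYmmmmYYYYYYYYmmmmmmmmYYYYYYYYYYYYYYYY

φ(immYYYYmmmmYYYYYYYYmmmmmmmm) expands symbol-by-symbol to imm YY YY m m m m YY YY YY YY m m m m m m m m YY YY YY YY YY YY YY YY; joining the 27 pieces gives the next term.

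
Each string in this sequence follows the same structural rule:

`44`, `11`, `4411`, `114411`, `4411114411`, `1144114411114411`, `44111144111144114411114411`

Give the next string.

This is a Fibonacci-style word recurrence s(k) = s(k−2)·s(k−1): e.g. 44·11 = 4411.
So term 8 is 1144114411114411·44111144111144114411114411.

114411441111441144111144111144114411114411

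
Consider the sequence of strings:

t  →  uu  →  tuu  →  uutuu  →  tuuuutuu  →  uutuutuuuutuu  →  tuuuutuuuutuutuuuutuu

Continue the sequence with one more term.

From term 3 onward, concatenate the second-to-last term with the last: t·uu = tuu, uu·tuu = uutuu, …
The next term joins uutuutuuuutuu and tuuuutuuuutuutuuuutuu.

uutuutuuuutuutuuuutuuuutuutuuuutuu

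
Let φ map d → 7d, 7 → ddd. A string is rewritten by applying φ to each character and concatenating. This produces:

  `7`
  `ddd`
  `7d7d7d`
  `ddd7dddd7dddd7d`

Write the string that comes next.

Applying the rule to each of the 15 symbols of ddd7dddd7dddd7d gives the pieces 7d 7d 7d ddd 7d 7d 7d 7d ddd 7d 7d 7d 7d ddd 7d, which concatenate to the answer.

7d7d7dddd7d7d7d7dddd7d7d7d7dddd7d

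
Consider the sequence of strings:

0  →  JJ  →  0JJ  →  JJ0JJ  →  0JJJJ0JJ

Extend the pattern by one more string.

From term 3 onward, concatenate the second-to-last term with the last: 0·JJ = 0JJ, JJ·0JJ = JJ0JJ, …
So term 6 is JJ0JJ·0JJJJ0JJ.

JJ0JJ0JJJJ0JJ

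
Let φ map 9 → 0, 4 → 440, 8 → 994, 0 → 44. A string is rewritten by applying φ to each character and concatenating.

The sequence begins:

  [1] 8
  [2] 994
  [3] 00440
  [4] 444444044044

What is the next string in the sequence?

Rewriting each symbol of 444444044044: 4→440, 4→440, 4→440, 4→440, 4→440, 4→440, 0→44, 4→440, 4→440, 0→44, 4→440, 4→440, which concatenates to 440 440 440 440 440 440 44 440 440 44 440 440.

4404404404404404404444044044440440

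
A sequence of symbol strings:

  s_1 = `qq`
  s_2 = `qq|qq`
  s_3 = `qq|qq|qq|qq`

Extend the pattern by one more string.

s(k+1) = s(k)·|·s(k) — each term doubles the last with '|' between the halves.
So the next term is two copies of qq|qq|qq|qq with '|' between the halves.

qq|qq|qq|qq|qq|qq|qq|qq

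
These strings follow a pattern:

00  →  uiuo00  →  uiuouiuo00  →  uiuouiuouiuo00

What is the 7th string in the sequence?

uiuouiuouiuouiuouiuouiuo00

The strings grow by a fixed prefix uiuo each time.
From uiuouiuouiuo00, 3 further steps: uiuouiuouiuo00 → uiuouiuouiuouiuo00 → uiuouiuouiuouiuouiuo00 → (answer).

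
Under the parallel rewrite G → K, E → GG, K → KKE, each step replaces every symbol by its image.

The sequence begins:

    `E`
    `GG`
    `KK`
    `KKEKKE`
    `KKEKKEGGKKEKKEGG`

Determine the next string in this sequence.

Rewriting the 16 symbols of KKEKKEGGKKEKKEGG one by one yields KKE KKE GG KKE KKE GG K K KKE KKE GG KKE KKE GG K K; concatenated:

KKEKKEGGKKEKKEGGKKKKEKKEGGKKEKKEGGKK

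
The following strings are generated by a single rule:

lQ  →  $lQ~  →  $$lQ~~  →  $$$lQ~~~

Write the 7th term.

$$$$$$lQ~~~~~~

s(k+1) = $·s(k)·~, so each term gains $ as a prefix and ~ as a suffix.
From $$$lQ~~~, 3 further steps: $$$lQ~~~ → $$$$lQ~~~~ → $$$$$lQ~~~~~ → (answer).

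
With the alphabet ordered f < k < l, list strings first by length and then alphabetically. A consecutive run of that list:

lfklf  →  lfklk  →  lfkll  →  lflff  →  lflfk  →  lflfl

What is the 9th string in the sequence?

Stepping forward 3 times from lflfl: lflfl → lflkf → lflkk, then the target.

lflkl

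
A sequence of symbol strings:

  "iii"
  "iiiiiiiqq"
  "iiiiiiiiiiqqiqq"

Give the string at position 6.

iiiiiiiiiiiiiiiiiiiqqiqqiqqiqqiqq

Every step adds iii to the front and iqq to the end of the previous string.
From iiiiiiiiiiqqiqq, 3 further steps: iiiiiiiiiiqqiqq → iiiiiiiiiiiiiqqiqqiqq → iiiiiiiiiiiiiiiiqqiqqiqqiqq → (answer).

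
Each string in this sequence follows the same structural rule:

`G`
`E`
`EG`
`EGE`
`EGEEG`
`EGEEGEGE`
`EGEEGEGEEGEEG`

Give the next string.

EGEEGEGEEGEEGEGEEGEGE

From term 3 onward, concatenate the last term with the second-to-last: E·G = EG, EG·E = EGE, …
The next term joins EGEEGEGEEGEEG and EGEEGEGE.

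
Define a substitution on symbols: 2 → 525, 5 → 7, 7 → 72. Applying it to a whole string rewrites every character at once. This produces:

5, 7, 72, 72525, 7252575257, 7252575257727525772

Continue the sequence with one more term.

72525752577275257727252572752577272525

Applying the rule to each of the 19 symbols of 7252575257727525772 gives the pieces 72 525 7 525 7 72 7 525 7 72 72 525 72 7 525 7 72 72 525, which concatenate to the answer.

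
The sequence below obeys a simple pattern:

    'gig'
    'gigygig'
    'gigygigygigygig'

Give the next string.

Each string is two copies of the previous one joined by 'y'.
Doubling gigygigygigygig with 'y' between the halves:

gigygigygigygigygigygigygigygig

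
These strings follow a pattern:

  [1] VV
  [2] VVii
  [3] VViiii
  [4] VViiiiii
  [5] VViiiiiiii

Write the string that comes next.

Every step adds ii to the end: s(k+1) = s(k)·ii.
One more step from VViiiiiiii gives the answer.

VViiiiiiiiii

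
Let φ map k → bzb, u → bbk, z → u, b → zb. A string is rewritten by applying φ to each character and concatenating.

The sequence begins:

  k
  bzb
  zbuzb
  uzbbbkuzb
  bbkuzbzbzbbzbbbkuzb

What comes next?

Applying the rule to each of the 19 symbols of bbkuzbzbzbbzbbbkuzb gives the pieces zb zb bzb bbk u zb u zb u zb zb u zb zb zb bzb bbk u zb, which concatenate to the answer.

zbzbbzbbbkuzbuzbuzbzbuzbzbzbbzbbbkuzb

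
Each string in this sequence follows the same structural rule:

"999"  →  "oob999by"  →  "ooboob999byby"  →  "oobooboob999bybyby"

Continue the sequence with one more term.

ooboobooboob999bybybyby

Every step adds oob to the front and by to the end of the previous string.
So the next term is oob·oobooboob999bybyby·by.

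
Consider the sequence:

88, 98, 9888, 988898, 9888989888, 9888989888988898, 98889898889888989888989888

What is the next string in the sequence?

This is a Fibonacci-style word recurrence s(k) = s(k−1)·s(k−2): e.g. 98·88 = 9888.
Continuing: 98889898889888989888989888 · 9888989888988898 gives term 8.

988898988898889898889898889888989888988898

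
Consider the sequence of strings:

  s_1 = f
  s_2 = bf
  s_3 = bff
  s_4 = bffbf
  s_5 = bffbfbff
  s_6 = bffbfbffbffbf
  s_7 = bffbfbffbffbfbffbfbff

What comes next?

From term 3 onward, concatenate the last term with the second-to-last: bf·f = bff, bff·bf = bffbf, …
Continuing: bffbfbffbffbfbffbfbff · bffbfbffbffbf gives term 8.

bffbfbffbffbfbffbfbffbffbfbffbffbf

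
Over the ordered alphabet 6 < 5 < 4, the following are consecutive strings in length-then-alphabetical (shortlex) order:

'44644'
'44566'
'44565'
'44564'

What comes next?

Treat 44564 as a base-3 numeral over the given alphabet and add one, carrying through any trailing 4's.

44556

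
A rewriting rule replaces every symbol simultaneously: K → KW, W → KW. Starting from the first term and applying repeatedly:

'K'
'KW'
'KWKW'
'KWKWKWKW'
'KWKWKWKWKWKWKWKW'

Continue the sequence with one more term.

KWKWKWKWKWKWKWKWKWKWKWKWKWKWKWKW

Replace each of the 16 characters of KWKWKWKWKWKWKWKW in place — KW KW KW KW KW KW KW KW KW KW KW KW KW KW KW KW — and concatenate.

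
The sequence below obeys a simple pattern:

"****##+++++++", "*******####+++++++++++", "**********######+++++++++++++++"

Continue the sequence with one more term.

The n-th term is 3n+1 *'s then 2n #'s then 4n+3 +'s (n = 1, 2, …).
For the next term, n = 4, so the run lengths are 13, 8, 19.

*************########+++++++++++++++++++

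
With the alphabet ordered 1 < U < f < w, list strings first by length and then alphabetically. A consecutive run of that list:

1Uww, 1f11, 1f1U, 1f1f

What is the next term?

The successor of 1f1f increments the rightmost position that isn't already w and resets every position after it to 1.

1f1w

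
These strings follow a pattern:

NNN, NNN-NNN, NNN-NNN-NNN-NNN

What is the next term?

Every step duplicates the string with '-' between the halves.
One more doubling of NNN-NNN-NNN-NNN gives the answer.

NNN-NNN-NNN-NNN-NNN-NNN-NNN-NNN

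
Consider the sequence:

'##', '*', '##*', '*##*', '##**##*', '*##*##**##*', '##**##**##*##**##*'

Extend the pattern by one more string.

*##*##**##*##**##**##*##**##*

This is a Fibonacci-style word recurrence s(k) = s(k−2)·s(k−1): e.g. ##·* = ##*.
So term 8 is *##*##**##*·##**##**##*##**##*.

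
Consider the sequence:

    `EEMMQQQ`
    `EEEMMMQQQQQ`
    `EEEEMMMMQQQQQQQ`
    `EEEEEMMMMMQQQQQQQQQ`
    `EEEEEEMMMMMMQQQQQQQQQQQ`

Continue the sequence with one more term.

Each string has the form E^{n} M^{n} Q^{2n-1}, where the shown terms are n = 2, 3, 4, 5, 6.
At n = 7 the blocks have lengths 7, 7, 13.

EEEEEEEMMMMMMMQQQQQQQQQQQQQ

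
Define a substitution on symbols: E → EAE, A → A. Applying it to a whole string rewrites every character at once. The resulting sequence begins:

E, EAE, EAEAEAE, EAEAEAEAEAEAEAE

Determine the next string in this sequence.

Applying the rule to each of the 15 symbols of EAEAEAEAEAEAEAE gives the pieces EAE A EAE A EAE A EAE A EAE A EAE A EAE A EAE, which concatenate to the answer.

EAEAEAEAEAEAEAEAEAEAEAEAEAEAEAE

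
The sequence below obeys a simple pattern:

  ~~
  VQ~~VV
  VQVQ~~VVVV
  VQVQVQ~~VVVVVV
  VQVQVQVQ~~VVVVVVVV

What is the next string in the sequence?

s(k+1) = VQ·s(k)·VV, so each term gains VQ as a prefix and VV as a suffix.
Applying this once more to VQVQVQVQ~~VVVVVVVV:

VQVQVQVQVQ~~VVVVVVVVVV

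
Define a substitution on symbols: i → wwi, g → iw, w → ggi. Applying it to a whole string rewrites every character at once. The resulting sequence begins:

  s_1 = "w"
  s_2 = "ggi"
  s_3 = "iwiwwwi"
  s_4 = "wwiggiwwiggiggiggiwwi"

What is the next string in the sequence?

Applying the rule to each of the 21 symbols of wwiggiwwiggiggiggiwwi gives the pieces ggi ggi wwi iw iw wwi ggi ggi wwi iw iw wwi iw iw wwi iw iw wwi ggi ggi wwi, which concatenate to the answer.

ggiggiwwiiwiwwwiggiggiwwiiwiwwwiiwiwwwiiwiwwwiggiggiwwi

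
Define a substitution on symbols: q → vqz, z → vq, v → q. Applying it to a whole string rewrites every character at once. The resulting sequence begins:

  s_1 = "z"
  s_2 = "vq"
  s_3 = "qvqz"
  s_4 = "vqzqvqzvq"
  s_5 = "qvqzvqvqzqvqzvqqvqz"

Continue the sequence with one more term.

vqzqvqzvqqvqzqvqzvqvqzqvqzvqqvqzvqzqvqzvq

Replace each of the 19 characters of qvqzvqvqzqvqzvqqvqz in place — vqz q vqz vq q vqz q vqz vq vqz q vqz vq q vqz vqz q vqz vq — and concatenate.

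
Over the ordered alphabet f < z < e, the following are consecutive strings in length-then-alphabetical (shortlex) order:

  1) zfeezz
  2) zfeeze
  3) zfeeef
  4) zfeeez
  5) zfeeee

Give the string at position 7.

Stepping forward 2 times from zfeeee: zfeeee → zzffff, then the target.

zzfffz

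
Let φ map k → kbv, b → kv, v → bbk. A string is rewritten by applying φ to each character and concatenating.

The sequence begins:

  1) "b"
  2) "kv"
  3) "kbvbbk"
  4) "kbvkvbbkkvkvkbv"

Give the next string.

kbvkvbbkkbvbbkkvkvkbvkbvbbkkbvbbkkbvkvbbk

Applying the rule to each of the 15 symbols of kbvkvbbkkvkvkbv gives the pieces kbv kv bbk kbv bbk kv kv kbv kbv bbk kbv bbk kbv kv bbk, which concatenate to the answer.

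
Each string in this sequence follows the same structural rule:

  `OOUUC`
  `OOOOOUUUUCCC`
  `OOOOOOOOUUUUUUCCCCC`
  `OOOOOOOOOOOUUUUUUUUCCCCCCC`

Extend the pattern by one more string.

OOOOOOOOOOOOOOUUUUUUUUUUCCCCCCCCC

Each string has the form O^{3n-1} U^{2n} C^{2n-1} (n = 1, 2, …).
For the next term, n = 5, so the run lengths are 14, 10, 9.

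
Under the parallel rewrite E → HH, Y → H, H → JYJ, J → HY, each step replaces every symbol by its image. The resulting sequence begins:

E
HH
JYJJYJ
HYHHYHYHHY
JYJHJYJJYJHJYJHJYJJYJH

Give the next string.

Replace each of the 22 characters of JYJHJYJJYJHJYJHJYJJYJH in place — HY H HY JYJ HY H HY HY H HY JYJ HY H HY JYJ HY H HY HY H HY JYJ — and concatenate.

HYHHYJYJHYHHYHYHHYJYJHYHHYJYJHYHHYHYHHYJYJ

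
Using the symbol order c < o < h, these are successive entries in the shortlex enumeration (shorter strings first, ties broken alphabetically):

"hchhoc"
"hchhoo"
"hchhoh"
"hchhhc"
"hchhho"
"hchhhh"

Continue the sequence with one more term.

hocccc

Find the rightmost character of hchhhh below h, bump it to the next letter, and reset everything to its right to c.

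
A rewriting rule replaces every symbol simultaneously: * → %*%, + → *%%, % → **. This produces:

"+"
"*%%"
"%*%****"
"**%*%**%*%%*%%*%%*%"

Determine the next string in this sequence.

%*%%*%**%*%**%*%%*%**%*%****%*%****%*%****%*%**

Applying the rule to each of the 19 symbols of **%*%**%*%%*%%*%%*% gives the pieces %*% %*% ** %*% ** %*% %*% ** %*% ** ** %*% ** ** %*% ** ** %*% **, which concatenate to the answer.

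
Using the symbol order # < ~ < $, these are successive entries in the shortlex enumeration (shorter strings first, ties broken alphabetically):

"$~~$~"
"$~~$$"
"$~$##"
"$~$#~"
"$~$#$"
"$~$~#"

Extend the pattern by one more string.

Treat $~$~# as a base-3 numeral over the given alphabet and add one, carrying through any trailing $'s.

$~$~~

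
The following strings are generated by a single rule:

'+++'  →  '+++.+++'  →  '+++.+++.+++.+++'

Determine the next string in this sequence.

Every step duplicates the string with '.' between the halves.
So the next term is two copies of +++.+++.+++.+++ with '.' between the halves.

+++.+++.+++.+++.+++.+++.+++.+++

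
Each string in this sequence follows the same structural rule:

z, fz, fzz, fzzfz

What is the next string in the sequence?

Each term (from the third on) is the previous term followed by the one before it: term 3 = fz·z = fzz.
So term 5 is fzzfz·fzz.

fzzfzfzz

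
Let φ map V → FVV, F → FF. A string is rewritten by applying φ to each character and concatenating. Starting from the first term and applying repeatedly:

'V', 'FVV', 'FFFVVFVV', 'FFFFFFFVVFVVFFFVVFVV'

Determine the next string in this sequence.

Replace each of the 20 characters of FFFFFFFVVFVVFFFVVFVV in place — FF FF FF FF FF FF FF FVV FVV FF FVV FVV FF FF FF FVV FVV FF FVV FVV — and concatenate.

FFFFFFFFFFFFFFFVVFVVFFFVVFVVFFFFFFFVVFVVFFFVVFVV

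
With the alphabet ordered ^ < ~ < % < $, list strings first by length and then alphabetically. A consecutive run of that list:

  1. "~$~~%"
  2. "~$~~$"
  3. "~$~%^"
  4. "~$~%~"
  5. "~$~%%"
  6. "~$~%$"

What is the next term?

~$~$^

Find the rightmost character of ~$~%$ below $, bump it to the next letter, and reset everything to its right to ^.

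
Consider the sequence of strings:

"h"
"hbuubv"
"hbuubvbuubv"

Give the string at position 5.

Every step adds buubv to the end: s(k+1) = s(k)·buubv.
From hbuubvbuubv, 2 further steps: hbuubvbuubv → hbuubvbuubvbuubv → (answer).

hbuubvbuubvbuubvbuubv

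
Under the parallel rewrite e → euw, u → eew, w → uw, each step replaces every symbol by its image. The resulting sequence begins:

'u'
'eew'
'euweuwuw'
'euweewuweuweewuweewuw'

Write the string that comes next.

euweewuweuweuwuweewuweuweewuweuweuwuweewuweuweuwuweewuw

φ(euweewuweuweewuweewuw) expands symbol-by-symbol to euw eew uw euw euw uw eew uw euw eew uw euw euw uw eew uw euw euw uw eew uw; joining the 21 pieces gives the next term.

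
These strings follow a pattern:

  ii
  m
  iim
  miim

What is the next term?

iimmiim

Each term (from the third on) is the two preceding terms concatenated in order: term 3 = ii·m = iim.
So term 5 is iim·miim.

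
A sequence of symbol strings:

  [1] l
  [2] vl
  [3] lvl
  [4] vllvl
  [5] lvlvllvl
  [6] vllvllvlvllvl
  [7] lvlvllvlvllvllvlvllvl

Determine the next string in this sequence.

From term 3 onward, concatenate the second-to-last term with the last: l·vl = lvl, vl·lvl = vllvl, …
So term 8 is vllvllvlvllvl·lvlvllvlvllvllvlvllvl.

vllvllvlvllvllvlvllvlvllvllvlvllvl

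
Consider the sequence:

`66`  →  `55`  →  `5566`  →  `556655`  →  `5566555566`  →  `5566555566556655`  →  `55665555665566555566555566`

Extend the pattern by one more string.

This is a Fibonacci-style word recurrence s(k) = s(k−1)·s(k−2): e.g. 55·66 = 5566.
The next term joins 55665555665566555566555566 and 5566555566556655.

556655556655665555665555665566555566556655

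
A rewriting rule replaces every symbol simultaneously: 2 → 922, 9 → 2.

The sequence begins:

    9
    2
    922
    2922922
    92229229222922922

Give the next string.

Rewriting the 17 symbols of 92229229222922922 one by one yields 2 922 922 922 2 922 922 2 922 922 922 2 922 922 2 922 922; concatenated:

29229229222922922292292292229229222922922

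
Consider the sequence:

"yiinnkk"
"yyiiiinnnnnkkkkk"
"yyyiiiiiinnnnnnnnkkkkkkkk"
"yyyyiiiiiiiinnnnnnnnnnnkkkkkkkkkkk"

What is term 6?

Each string has the form y^{n} i^{2n} n^{3n-1} k^{3n-1} (n = 1, 2, …).
Setting n = 6 gives 6, 12, 17, 17 characters in each block.

yyyyyyiiiiiiiiiiiinnnnnnnnnnnnnnnnnkkkkkkkkkkkkkkkkk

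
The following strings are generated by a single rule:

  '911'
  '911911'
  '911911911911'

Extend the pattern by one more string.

Every step duplicates the string.
Doubling 911911911911:

911911911911911911911911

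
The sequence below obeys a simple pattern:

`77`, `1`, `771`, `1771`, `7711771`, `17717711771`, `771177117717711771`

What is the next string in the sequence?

17717711771771177117717711771

From term 3 onward, concatenate the second-to-last term with the last: 77·1 = 771, 1·771 = 1771, …
So term 8 is 17717711771·771177117717711771.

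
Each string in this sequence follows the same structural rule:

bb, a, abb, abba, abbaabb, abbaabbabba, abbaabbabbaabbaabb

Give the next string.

abbaabbabbaabbaabbabbaabbabba

Each term (from the third on) is the previous term followed by the one before it: term 3 = a·bb = abb.
The next term joins abbaabbabbaabbaabb and abbaabbabba.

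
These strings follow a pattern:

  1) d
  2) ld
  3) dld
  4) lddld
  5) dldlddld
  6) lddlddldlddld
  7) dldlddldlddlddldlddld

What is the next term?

From term 3 onward, concatenate the second-to-last term with the last: d·ld = dld, ld·dld = lddld, …
So term 8 is lddlddldlddld·dldlddldlddlddldlddld.

lddlddldlddlddldlddldlddlddldlddld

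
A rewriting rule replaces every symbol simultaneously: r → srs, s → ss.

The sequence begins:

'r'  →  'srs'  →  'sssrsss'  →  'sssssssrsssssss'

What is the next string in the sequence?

sssssssssssssssrsssssssssssssss

Applying the rule to each of the 15 symbols of sssssssrsssssss gives the pieces ss ss ss ss ss ss ss srs ss ss ss ss ss ss ss, which concatenate to the answer.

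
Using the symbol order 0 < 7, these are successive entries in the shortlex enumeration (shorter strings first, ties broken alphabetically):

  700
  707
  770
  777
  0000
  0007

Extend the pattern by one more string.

0070

The successor of 0007 increments the rightmost position that isn't already 7 and resets every position after it to 0.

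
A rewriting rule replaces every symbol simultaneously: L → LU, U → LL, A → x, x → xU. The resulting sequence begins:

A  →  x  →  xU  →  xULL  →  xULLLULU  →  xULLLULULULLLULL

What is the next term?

xULLLULULULLLULLLULLLULULULLLULU

Applying the rule to each of the 16 symbols of xULLLULULULLLULL gives the pieces xU LL LU LU LU LL LU LL LU LL LU LU LU LL LU LU, which concatenate to the answer.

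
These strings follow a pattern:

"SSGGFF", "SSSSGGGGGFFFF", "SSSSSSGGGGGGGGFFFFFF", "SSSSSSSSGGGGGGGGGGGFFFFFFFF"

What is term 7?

SSSSSSSSSSSSSSGGGGGGGGGGGGGGGGGGGGFFFFFFFFFFFFFF

Each string has the form S^{2n} G^{3n-1} F^{2n} (n = 1, 2, …).
Setting n = 7 gives 14, 20, 14 characters in each block.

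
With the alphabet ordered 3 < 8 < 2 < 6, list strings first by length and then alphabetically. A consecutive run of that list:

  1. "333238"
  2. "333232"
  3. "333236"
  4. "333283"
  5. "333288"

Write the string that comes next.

333282

Treat 333288 as a base-4 numeral over the given alphabet and add one, carrying through any trailing 6's.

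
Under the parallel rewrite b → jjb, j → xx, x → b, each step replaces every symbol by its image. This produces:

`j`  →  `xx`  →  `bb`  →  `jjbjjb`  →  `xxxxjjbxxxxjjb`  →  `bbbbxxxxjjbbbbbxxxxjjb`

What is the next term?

jjbjjbjjbjjbbbbbxxxxjjbjjbjjbjjbjjbbbbbxxxxjjb

φ(bbbbxxxxjjbbbbbxxxxjjb) expands symbol-by-symbol to jjb jjb jjb jjb b b b b xx xx jjb jjb jjb jjb jjb b b b b xx xx jjb; joining the 22 pieces gives the next term.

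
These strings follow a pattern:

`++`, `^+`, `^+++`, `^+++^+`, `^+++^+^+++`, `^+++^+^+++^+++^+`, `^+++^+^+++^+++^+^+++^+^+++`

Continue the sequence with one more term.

^+++^+^+++^+++^+^+++^+^+++^+++^+^+++^+++^+

Each term (from the third on) is the previous term followed by the one before it: term 3 = ^+·++ = ^+++.
The next term joins ^+++^+^+++^+++^+^+++^+^+++ and ^+++^+^+++^+++^+.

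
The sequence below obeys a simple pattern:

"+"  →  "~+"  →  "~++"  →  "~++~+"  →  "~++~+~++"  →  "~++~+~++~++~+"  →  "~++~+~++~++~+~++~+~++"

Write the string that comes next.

From term 3 onward, concatenate the last term with the second-to-last: ~+·+ = ~++, ~++·~+ = ~++~+, …
Continuing: ~++~+~++~++~+~++~+~++ · ~++~+~++~++~+ gives term 8.

~++~+~++~++~+~++~+~++~++~+~++~++~+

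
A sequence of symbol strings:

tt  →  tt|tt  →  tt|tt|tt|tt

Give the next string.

Every step duplicates the string with '|' between the halves.
One more doubling of tt|tt|tt|tt gives the answer.

tt|tt|tt|tt|tt|tt|tt|tt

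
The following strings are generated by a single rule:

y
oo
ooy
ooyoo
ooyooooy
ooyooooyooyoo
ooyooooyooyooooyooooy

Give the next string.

ooyooooyooyooooyooooyooyooooyooyoo

From term 3 onward, concatenate the last term with the second-to-last: oo·y = ooy, ooy·oo = ooyoo, …
The next term joins ooyooooyooyooooyooooy and ooyooooyooyoo.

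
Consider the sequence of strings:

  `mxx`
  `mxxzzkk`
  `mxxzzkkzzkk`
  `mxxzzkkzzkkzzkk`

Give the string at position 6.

mxxzzkkzzkkzzkkzzkkzzkk

Every step adds zzkk to the end: s(k+1) = s(k)·zzkk.
From mxxzzkkzzkkzzkk, 2 further steps: mxxzzkkzzkkzzkk → mxxzzkkzzkkzzkkzzkk → (answer).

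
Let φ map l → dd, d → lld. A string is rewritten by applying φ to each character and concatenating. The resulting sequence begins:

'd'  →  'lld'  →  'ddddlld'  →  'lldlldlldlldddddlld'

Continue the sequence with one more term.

Rewriting the 19 symbols of lldlldlldlldddddlld one by one yields dd dd lld dd dd lld dd dd lld dd dd lld lld lld lld lld dd dd lld; concatenated:

ddddlldddddlldddddlldddddlldlldlldlldlldddddlld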